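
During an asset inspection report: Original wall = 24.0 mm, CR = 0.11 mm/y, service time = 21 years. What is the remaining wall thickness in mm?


Remaining wall = original − CR × time
t = 24.0 − 0.11*21 = 24.0 − 2.31 = 21.69 mm

21.69 mm


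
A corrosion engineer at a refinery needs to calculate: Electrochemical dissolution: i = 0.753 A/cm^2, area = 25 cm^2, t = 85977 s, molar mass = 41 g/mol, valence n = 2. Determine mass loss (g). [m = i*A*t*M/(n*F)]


Apply Faraday's law: m = i*A*t*M / (n*F)
Total charge passed Q = i*A*t = 0.753*25*85977 = 1618517.025 C
m = Q*M/(n*F) = 1618517.025*41/(2*96485) = 343.8835 g

343.8835 g


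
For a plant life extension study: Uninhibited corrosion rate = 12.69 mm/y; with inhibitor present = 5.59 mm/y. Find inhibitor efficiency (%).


Apply the inhibitor-efficiency definition: IE = (CR_blank − CR_inh)/CR_blank × 100
IE = (12.69 − 5.59) / 12.69 × 100
IE = 7.1 / 12.69 × 100 = 55.9 %

55.9 %


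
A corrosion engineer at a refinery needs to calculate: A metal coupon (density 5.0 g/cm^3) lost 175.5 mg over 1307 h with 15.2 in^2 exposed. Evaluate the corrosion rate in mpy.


Apply the mpy weight-loss relation: CR = 534 * W / (D * A * T)
Numerator: 534 * 175.5 = 93717.0
Denominator: 5.0 * 15.2 * 1307 = 99332.0
CR = 93717.0 / 99332.0 = 0.943 mpy

0.943 mpy


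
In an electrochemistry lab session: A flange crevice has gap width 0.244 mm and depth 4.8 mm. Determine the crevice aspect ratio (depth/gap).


Aspect ratio = depth / gap
Ratio = 4.8 / 0.244 = 19.7

19.7


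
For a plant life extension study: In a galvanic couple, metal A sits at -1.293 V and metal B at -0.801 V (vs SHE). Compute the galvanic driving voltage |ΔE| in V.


Driving voltage is the absolute potential difference.
|ΔE| = |-1.293 − (-0.801)| = 0.492 V

0.492 V


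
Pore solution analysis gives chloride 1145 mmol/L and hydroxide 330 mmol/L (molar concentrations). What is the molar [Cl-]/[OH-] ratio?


Threshold parameter = [Cl-] / [OH-] (molar basis; both in mmol/L, so units cancel)
Ratio = 1145 / 330 = 3.47

3.47


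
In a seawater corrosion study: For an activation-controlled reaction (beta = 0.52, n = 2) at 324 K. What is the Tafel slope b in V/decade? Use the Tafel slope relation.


Apply the Tafel slope relation: b = 2.303*R*T/(beta*n*F)
Numerator: 2.303 * 8.314 * 324 = 6203.67
Denominator: 0.52 * 2 * 96485 = 100344.4
b = 6203.67 / 100344.4 = 0.0618 V/decade

0.0618 V/decade


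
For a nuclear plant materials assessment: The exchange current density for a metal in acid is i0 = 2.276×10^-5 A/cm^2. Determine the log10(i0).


i0 = 2.276×10^-5 A/cm^2
log10(i0) = -4.643

-4.643


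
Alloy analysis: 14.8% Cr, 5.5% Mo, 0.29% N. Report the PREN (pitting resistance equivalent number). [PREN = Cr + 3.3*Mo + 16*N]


Apply the PREN formula: PREN = Cr + 3.3*Mo + 16*N
PREN = 14.8 + 3.3*5.5 + 16*0.29
PREN = 14.8 + 18.15 + 4.64 = 37.59

37.59


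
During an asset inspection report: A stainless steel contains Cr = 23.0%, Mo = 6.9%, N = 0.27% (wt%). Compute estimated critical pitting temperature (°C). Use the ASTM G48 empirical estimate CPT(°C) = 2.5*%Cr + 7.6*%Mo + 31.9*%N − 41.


Apply the ASTM G48 empirical CPT estimate: CPT(°C) = 2.5*%Cr + 7.6*%Mo + 31.9*%N − 41
2.5*23.0 = 57.5; 7.6*6.9 = 52.44; 31.9*0.27 = 8.613
CPT = 57.5 + 52.44 + 8.613 − 41 = 77.553 °C
Rounded to 0.1 °C: CPT ≈ 77.6 °C

77.6 °C


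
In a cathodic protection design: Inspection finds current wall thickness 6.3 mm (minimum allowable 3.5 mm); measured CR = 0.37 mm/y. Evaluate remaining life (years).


Apply the remaining-life relation: RL = (t_current − t_min) / CR
RL = (6.3 − 3.5) / 0.37 = 2.8 / 0.37 = 7.6 years

7.6 years


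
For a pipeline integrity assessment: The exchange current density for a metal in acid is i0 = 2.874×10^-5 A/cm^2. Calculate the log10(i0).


i0 = 2.874×10^-5 A/cm^2
log10(i0) = -4.542

-4.542


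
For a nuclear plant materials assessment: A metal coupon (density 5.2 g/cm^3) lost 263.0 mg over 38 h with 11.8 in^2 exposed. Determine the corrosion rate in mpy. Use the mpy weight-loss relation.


Apply the mpy weight-loss relation: CR = 534 * W / (D * A * T)
Numerator: 534 * 263.0 = 140442.0
Denominator: 5.2 * 11.8 * 38 = 2331.68
CR = 140442.0 / 2331.68 = 60.23211 mpy

60.23211 mpy


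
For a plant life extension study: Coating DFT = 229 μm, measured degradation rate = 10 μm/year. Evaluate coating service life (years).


Service life = thickness / degradation rate
Life = 229 / 10 = 22.9 years

22.9 years


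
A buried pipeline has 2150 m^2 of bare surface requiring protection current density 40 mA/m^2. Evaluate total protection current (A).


I = area * current density, then convert mA → A (÷1000)
I = 2150 * 40 / 1000 = 86.0 A

86.0 A


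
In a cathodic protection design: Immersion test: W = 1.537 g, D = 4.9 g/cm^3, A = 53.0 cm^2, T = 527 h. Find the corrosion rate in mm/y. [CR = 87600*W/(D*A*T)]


Apply the mm/y weight-loss relation: CR = 87600 * W / (D * A * T)
Numerator: 87600 * 1.537 = 134641.2
Denominator: 4.9 * 53.0 * 527 = 136861.9
CR = 134641.2 / 136861.9 = 0.98377 mm/y

0.98377 mm/y


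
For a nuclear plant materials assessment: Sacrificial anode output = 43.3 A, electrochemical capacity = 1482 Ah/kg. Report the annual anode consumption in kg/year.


Annual consumption = current * hours per year / capacity
Rate = 43.3 * 8760 / 1482 = 255.9 kg/year

255.9 kg/year


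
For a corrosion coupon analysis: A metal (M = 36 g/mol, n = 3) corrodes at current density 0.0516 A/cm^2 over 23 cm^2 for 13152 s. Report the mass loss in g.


Apply Faraday's law: m = i*A*t*M / (n*F)
Total charge passed Q = i*A*t = 0.0516*23*13152 = 15608.7936 C
m = Q*M/(n*F) = 15608.7936*36/(3*96485) = 1.94129 g

1.94129 g


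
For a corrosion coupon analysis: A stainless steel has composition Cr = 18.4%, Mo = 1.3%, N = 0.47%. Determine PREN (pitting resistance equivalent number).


Apply the PREN formula: PREN = Cr + 3.3*Mo + 16*N
PREN = 18.4 + 3.3*1.3 + 16*0.47
PREN = 18.4 + 4.29 + 7.52 = 30.21

30.21


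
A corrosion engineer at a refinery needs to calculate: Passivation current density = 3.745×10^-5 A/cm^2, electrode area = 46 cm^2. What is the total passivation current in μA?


I = i_pass * A, then convert A → μA (×10^6)
I = 3.745×10^-5 * 46 * 10^6 = 1722.7 μA

1722.7 μA


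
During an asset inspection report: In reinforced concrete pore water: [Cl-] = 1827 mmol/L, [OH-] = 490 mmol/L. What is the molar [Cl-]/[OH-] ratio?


Threshold parameter = [Cl-] / [OH-] (molar basis; both in mmol/L, so units cancel)
Ratio = 1827 / 490 = 3.73

3.73


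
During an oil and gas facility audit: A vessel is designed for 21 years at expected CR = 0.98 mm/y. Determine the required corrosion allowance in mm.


Corrosion allowance = CR × design life
CA = 0.98 * 21 = 20.58 mm

20.58 mm


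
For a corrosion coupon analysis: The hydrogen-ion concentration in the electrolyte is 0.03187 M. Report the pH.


pH = −log10[H+]
pH = −log10(0.03187) = 1.5

1.5


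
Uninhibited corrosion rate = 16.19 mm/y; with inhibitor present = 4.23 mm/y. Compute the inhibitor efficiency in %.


Apply the inhibitor-efficiency definition: IE = (CR_blank − CR_inh)/CR_blank × 100
IE = (16.19 − 4.23) / 16.19 × 100
IE = 11.96 / 16.19 × 100 = 73.9 %

73.9 %


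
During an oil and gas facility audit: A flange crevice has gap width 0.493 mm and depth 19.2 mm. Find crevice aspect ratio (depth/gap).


Aspect ratio = depth / gap
Ratio = 19.2 / 0.493 = 38.9

38.9


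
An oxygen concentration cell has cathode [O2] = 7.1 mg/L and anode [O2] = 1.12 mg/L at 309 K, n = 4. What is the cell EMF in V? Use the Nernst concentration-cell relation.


Apply the Nernst concentration-cell relation: E = (RT/nF)*ln(C_cathode/C_anode)
RT/nF = 8.314*309/(4*96485) = 0.00665654 V
ln(7.1/1.12) = 1.84677
E = 0.00665654 * 1.84677 = 0.01229 V

0.01229 V


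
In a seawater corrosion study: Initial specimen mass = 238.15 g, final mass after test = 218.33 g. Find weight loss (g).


Weight loss = initial − final
WL = 238.15 − 218.33 = 19.82 g

19.82 g


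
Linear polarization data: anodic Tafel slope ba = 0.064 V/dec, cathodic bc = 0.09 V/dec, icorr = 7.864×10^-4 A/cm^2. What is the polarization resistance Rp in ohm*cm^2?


Apply the Stern-Geary equation: Rp = ba*bc / (2.303*icorr*(ba+bc))
ba*bc = 0.064*0.09 = 0.00576
ba+bc = 0.154; 2.303*icorr*(ba+bc) = 2.303*7.864×10^-4*0.154 = 2.789062×10^-4
Rp = 0.00576 / 2.789062×10^-4 = 20.7 ohm*cm^2

20.7 ohm*cm^2


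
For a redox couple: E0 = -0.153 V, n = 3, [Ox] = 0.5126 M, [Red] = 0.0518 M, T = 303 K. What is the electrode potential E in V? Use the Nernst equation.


Apply the Nernst equation: E = E0 + (RT/nF)*ln([Ox]/[Red])
Step 1: RT/nF = 8.314*303/(3*96485) = 0.00870305 V
Step 2: [Ox]/[Red] = 0.5126/0.0518 = 9.895753
Step 3: ln(9.895753) = 2.292106
Step 4: correction = 0.00870305 * 2.292106 = 0.02 V
E = -0.153 + 0.02 = -0.133 V

-0.133 V


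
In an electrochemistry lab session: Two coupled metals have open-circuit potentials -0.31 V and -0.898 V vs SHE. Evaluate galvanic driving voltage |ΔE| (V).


Driving voltage is the absolute potential difference.
|ΔE| = |-0.31 − (-0.898)| = 0.588 V

0.588 V


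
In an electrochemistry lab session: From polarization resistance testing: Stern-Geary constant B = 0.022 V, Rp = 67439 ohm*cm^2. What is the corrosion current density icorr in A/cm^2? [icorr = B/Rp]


Apply the Stern-Geary relation: icorr = B / Rp
icorr = 0.022 / 67439 = 3.262×10^-7 A/cm^2

3.262×10^-7 A/cm^2


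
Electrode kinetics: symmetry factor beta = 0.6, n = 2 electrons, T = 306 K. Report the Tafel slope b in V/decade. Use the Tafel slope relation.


Apply the Tafel slope relation: b = 2.303*R*T/(beta*n*F)
Numerator: 2.303 * 8.314 * 306 = 5859.03
Denominator: 0.6 * 2 * 96485 = 115782.0
b = 5859.03 / 115782.0 = 0.0506 V/decade

0.0506 V/decade


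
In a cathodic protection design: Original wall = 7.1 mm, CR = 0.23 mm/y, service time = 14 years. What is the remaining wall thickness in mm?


Remaining wall = original − CR × time
t = 7.1 − 0.23*14 = 7.1 − 3.22 = 3.88 mm

3.88 mm


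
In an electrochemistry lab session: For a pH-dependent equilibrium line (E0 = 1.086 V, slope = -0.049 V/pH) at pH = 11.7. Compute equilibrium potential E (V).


Apply the Pourbaix line equation: E = E0 + slope*pH
E = 1.086 + (-0.049)*11.7 = 1.086 + (-0.5733) = 0.5127 V
Rounded to 4 decimal places: E = 0.5127 V

0.5127 V


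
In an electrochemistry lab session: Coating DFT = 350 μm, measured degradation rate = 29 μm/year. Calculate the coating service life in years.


Service life = thickness / degradation rate
Life = 350 / 29 = 12.1 years

12.1 years


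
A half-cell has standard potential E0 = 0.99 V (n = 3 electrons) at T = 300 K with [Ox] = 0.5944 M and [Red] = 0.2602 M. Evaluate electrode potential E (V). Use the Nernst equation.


Apply the Nernst equation: E = E0 + (RT/nF)*ln([Ox]/[Red])
Step 1: RT/nF = 8.314*300/(3*96485) = 0.00861688 V
Step 2: [Ox]/[Red] = 0.5944/0.2602 = 2.284397
Step 3: ln(2.284397) = 0.826102
Step 4: correction = 0.00861688 * 0.826102 = 0.0071 V
E = 0.99 + 0.0071 = 0.9971 V

0.9971 V


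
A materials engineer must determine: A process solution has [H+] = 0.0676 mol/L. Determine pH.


pH = −log10[H+]
pH = −log10(0.0676) = 1.17

1.17


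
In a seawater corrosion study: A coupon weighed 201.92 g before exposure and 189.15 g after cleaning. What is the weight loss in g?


Weight loss = initial − final
WL = 201.92 − 189.15 = 12.77 g

12.77 g


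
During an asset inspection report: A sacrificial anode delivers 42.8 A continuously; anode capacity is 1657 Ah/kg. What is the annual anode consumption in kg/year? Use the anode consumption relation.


Annual consumption = current * hours per year / capacity
Rate = 42.8 * 8760 / 1657 = 226.3 kg/year

226.3 kg/year


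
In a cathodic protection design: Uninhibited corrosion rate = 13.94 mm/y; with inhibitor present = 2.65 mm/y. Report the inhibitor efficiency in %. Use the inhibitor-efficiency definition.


Apply the inhibitor-efficiency definition: IE = (CR_blank − CR_inh)/CR_blank × 100
IE = (13.94 − 2.65) / 13.94 × 100
IE = 11.29 / 13.94 × 100 = 81.0 %

81.0 %


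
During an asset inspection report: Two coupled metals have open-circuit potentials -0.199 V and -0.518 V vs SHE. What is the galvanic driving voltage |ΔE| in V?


Driving voltage is the absolute potential difference.
|ΔE| = |-0.199 − (-0.518)| = 0.319 V

0.319 V


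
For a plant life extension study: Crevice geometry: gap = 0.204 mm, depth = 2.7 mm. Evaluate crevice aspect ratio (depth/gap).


Aspect ratio = depth / gap
Ratio = 2.7 / 0.204 = 13.2

13.2


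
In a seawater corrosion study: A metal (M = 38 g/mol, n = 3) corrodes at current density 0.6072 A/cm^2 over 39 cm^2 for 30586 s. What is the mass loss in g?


Apply Faraday's law: m = i*A*t*M / (n*F)
Total charge passed Q = i*A*t = 0.6072*39*30586 = 724300.9488 C
m = Q*M/(n*F) = 724300.9488*38/(3*96485) = 95.0871 g

95.0871 g


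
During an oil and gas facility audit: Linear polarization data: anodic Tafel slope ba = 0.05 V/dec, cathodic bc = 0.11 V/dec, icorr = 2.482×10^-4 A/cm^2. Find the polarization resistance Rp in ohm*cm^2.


Apply the Stern-Geary equation: Rp = ba*bc / (2.303*icorr*(ba+bc))
ba*bc = 0.05*0.11 = 0.0055
ba+bc = 0.16; 2.303*icorr*(ba+bc) = 2.303*2.482×10^-4*0.16 = 9.1456736×10^-5
Rp = 0.0055 / 9.1456736×10^-5 = 60.14 ohm*cm^2

60.14 ohm*cm^2


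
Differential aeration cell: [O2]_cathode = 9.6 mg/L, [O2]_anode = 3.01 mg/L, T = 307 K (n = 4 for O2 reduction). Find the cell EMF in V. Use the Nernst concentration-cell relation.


Apply the Nernst concentration-cell relation: E = (RT/nF)*ln(C_cathode/C_anode)
RT/nF = 8.314*307/(4*96485) = 0.00661346 V
ln(9.6/3.01) = 1.15982
E = 0.00661346 * 1.15982 = 0.00767 V

0.00767 V


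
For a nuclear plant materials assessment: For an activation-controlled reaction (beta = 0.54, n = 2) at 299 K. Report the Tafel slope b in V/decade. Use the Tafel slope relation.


Apply the Tafel slope relation: b = 2.303*R*T/(beta*n*F)
Numerator: 2.303 * 8.314 * 299 = 5725.0
Denominator: 0.54 * 2 * 96485 = 104203.8
b = 5725.0 / 104203.8 = 0.0549 V/decade

0.0549 V/decade


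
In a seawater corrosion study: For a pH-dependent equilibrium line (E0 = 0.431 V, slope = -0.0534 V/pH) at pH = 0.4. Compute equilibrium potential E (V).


Apply the Pourbaix line equation: E = E0 + slope*pH
E = 0.431 + (-0.0534)*0.4 = 0.431 + (-0.02136) = 0.40964 V
Rounded to 3 decimal places: E = 0.410 V

0.410 V


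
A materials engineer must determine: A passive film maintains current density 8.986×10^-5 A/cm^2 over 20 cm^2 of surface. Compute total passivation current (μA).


I = i_pass * A, then convert A → μA (×10^6)
I = 8.986×10^-5 * 20 * 10^6 = 1797.2 μA

1797.2 μA


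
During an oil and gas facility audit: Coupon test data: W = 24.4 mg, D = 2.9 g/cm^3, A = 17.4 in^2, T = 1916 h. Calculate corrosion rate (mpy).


Apply the mpy weight-loss relation: CR = 534 * W / (D * A * T)
Numerator: 534 * 24.4 = 13029.6
Denominator: 2.9 * 17.4 * 1916 = 96681.36
CR = 13029.6 / 96681.36 = 0.13477 mpy

0.13477 mpy


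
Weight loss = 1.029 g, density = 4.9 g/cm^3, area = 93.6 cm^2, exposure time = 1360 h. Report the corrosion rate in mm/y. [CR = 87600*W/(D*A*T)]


Apply the mm/y weight-loss relation: CR = 87600 * W / (D * A * T)
Numerator: 87600 * 1.029 = 90140.4
Denominator: 4.9 * 93.6 * 1360 = 623750.4
CR = 90140.4 / 623750.4 = 0.144514 mm/y

0.144514 mm/y


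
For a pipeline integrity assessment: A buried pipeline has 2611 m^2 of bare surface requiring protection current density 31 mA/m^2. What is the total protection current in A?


I = area * current density, then convert mA → A (÷1000)
I = 2611 * 31 / 1000 = 80.94 A

80.94 A


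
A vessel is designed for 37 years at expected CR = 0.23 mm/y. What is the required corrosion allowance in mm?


Corrosion allowance = CR × design life
CA = 0.23 * 37 = 8.51 mm

8.51 mm


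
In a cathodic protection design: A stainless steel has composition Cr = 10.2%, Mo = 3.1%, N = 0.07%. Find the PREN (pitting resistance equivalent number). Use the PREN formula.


Apply the PREN formula: PREN = Cr + 3.3*Mo + 16*N
PREN = 10.2 + 3.3*3.1 + 16*0.07
PREN = 10.2 + 10.23 + 1.12 = 21.55

21.55


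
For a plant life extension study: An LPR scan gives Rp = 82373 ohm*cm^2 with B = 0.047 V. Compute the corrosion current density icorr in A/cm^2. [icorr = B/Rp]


Apply the Stern-Geary relation: icorr = B / Rp
icorr = 0.047 / 82373 = 5.706×10^-7 A/cm^2

5.706×10^-7 A/cm^2


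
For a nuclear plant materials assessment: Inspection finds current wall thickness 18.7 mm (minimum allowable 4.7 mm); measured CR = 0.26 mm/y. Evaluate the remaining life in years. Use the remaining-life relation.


Apply the remaining-life relation: RL = (t_current − t_min) / CR
RL = (18.7 − 4.7) / 0.26 = 14.0 / 0.26 = 53.8 years

53.8 years


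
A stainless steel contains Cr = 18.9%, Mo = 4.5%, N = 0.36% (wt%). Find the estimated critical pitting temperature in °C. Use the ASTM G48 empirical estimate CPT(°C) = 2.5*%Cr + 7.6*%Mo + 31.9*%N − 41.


Apply the ASTM G48 empirical CPT estimate: CPT(°C) = 2.5*%Cr + 7.6*%Mo + 31.9*%N − 41
2.5*18.9 = 47.25; 7.6*4.5 = 34.2; 31.9*0.36 = 11.484
CPT = 47.25 + 34.2 + 11.484 − 41 = 51.934 °C
Rounded to 0.1 °C: CPT ≈ 51.9 °C

51.9 °C


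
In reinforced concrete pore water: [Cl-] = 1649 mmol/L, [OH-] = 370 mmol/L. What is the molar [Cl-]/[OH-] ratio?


Threshold parameter = [Cl-] / [OH-] (molar basis; both in mmol/L, so units cancel)
Ratio = 1649 / 370 = 4.46

4.46


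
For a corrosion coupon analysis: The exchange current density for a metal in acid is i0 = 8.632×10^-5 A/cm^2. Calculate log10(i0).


i0 = 8.632×10^-5 A/cm^2
log10(i0) = -4.064

-4.064


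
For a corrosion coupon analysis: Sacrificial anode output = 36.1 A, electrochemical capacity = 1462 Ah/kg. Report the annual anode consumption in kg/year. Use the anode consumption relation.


Annual consumption = current * hours per year / capacity
Rate = 36.1 * 8760 / 1462 = 216.3 kg/year

216.3 kg/year


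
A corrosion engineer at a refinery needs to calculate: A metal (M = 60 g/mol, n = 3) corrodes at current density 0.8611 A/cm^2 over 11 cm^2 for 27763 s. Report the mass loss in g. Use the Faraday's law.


Apply Faraday's law: m = i*A*t*M / (n*F)
Total charge passed Q = i*A*t = 0.8611*11*27763 = 262973.9123 C
m = Q*M/(n*F) = 262973.9123*60/(3*96485) = 54.5108 g

54.5108 g


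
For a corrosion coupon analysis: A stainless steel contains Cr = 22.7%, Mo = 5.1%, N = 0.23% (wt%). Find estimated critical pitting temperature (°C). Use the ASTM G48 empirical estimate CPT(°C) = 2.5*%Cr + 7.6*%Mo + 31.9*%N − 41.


Apply the ASTM G48 empirical CPT estimate: CPT(°C) = 2.5*%Cr + 7.6*%Mo + 31.9*%N − 41
2.5*22.7 = 56.75; 7.6*5.1 = 38.76; 31.9*0.23 = 7.337
CPT = 56.75 + 38.76 + 7.337 − 41 = 61.847 °C
Rounded to 0.1 °C: CPT ≈ 61.8 °C

61.8 °C


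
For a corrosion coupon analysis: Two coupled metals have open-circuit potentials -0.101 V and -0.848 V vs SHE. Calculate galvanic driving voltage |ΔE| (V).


Driving voltage is the absolute potential difference.
|ΔE| = |-0.101 − (-0.848)| = 0.747 V

0.747 V


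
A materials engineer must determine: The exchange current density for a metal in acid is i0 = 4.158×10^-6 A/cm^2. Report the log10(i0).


i0 = 4.158×10^-6 A/cm^2
log10(i0) = -5.381

-5.381


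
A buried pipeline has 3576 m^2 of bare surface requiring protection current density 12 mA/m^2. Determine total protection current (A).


I = area * current density, then convert mA → A (÷1000)
I = 3576 * 12 / 1000 = 42.91 A

42.91 A


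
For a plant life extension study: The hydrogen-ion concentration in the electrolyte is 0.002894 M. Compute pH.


pH = −log10[H+]
pH = −log10(0.002894) = 2.54

2.54


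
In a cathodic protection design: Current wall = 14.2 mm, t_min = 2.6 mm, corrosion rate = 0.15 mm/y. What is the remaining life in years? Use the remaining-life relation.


Apply the remaining-life relation: RL = (t_current − t_min) / CR
RL = (14.2 − 2.6) / 0.15 = 11.6 / 0.15 = 77.3 years

77.3 years


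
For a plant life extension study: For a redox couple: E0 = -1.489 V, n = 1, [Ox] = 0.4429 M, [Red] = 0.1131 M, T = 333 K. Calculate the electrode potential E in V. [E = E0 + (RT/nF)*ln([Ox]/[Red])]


Apply the Nernst equation: E = E0 + (RT/nF)*ln([Ox]/[Red])
Step 1: RT/nF = 8.314*333/(1*96485) = 0.02869422 V
Step 2: [Ox]/[Red] = 0.4429/0.1131 = 3.916004
Step 3: ln(3.916004) = 1.365072
Step 4: correction = 0.02869422 * 1.365072 = 0.039 V
E = -1.489 + 0.039 = -1.45 V

-1.45 V


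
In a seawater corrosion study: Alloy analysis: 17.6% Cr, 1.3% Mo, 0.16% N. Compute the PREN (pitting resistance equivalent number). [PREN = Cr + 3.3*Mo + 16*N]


Apply the PREN formula: PREN = Cr + 3.3*Mo + 16*N
PREN = 17.6 + 3.3*1.3 + 16*0.16
PREN = 17.6 + 4.29 + 2.56 = 24.45

24.45


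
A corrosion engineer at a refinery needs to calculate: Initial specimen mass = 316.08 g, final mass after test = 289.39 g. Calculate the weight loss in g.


Weight loss = initial − final
WL = 316.08 − 289.39 = 26.69 g

26.69 g


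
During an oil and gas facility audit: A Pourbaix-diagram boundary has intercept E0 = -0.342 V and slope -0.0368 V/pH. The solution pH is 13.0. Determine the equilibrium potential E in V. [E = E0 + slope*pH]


Apply the Pourbaix line equation: E = E0 + slope*pH
E = -0.342 + (-0.0368)*13.0 = -0.342 + (-0.4784) = -0.8204 V
Rounded to 4 decimal places: E = -0.8204 V

-0.8204 V


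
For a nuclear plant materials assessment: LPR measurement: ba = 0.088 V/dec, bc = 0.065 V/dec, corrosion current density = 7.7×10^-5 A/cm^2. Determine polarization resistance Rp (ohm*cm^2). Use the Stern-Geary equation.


Apply the Stern-Geary equation: Rp = ba*bc / (2.303*icorr*(ba+bc))
ba*bc = 0.088*0.065 = 0.00572
ba+bc = 0.153; 2.303*icorr*(ba+bc) = 2.303*7.7×10^-5*0.153 = 2.7131643×10^-5
Rp = 0.00572 / 2.7131643×10^-5 = 210.82 ohm*cm^2

210.82 ohm*cm^2


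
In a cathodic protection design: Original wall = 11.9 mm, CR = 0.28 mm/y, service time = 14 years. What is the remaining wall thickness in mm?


Remaining wall = original − CR × time
t = 11.9 − 0.28*14 = 11.9 − 3.92 = 7.98 mm

7.98 mm


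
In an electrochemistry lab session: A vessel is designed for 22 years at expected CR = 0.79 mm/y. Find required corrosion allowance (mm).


Corrosion allowance = CR × design life
CA = 0.79 * 22 = 17.38 mm

17.38 mm


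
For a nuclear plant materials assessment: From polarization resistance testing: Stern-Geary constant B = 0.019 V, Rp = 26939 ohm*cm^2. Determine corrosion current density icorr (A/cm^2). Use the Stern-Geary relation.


Apply the Stern-Geary relation: icorr = B / Rp
icorr = 0.019 / 26939 = 7.053×10^-7 A/cm^2

7.053×10^-7 A/cm^2


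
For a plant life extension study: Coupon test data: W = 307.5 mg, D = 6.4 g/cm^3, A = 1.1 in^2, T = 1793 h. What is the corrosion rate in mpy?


Apply the mpy weight-loss relation: CR = 534 * W / (D * A * T)
Numerator: 534 * 307.5 = 164205.0
Denominator: 6.4 * 1.1 * 1793 = 12622.72
CR = 164205.0 / 12622.72 = 13.0087 mpy

13.0087 mpy


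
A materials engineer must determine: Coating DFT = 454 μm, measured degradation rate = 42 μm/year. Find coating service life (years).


Service life = thickness / degradation rate
Life = 454 / 42 = 10.8 years

10.8 years


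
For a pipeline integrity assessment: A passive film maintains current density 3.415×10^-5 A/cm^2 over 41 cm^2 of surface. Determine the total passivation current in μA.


I = i_pass * A, then convert A → μA (×10^6)
I = 3.415×10^-5 * 41 * 10^6 = 1400.15 μA

1400.15 μA


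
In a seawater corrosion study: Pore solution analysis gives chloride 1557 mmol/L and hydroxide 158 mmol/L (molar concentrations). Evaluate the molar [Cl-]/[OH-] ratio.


Threshold parameter = [Cl-] / [OH-] (molar basis; both in mmol/L, so units cancel)
Ratio = 1557 / 158 = 9.85

9.85


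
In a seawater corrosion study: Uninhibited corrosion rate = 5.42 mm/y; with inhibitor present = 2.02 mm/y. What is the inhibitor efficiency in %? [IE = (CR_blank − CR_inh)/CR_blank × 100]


Apply the inhibitor-efficiency definition: IE = (CR_blank − CR_inh)/CR_blank × 100
IE = (5.42 − 2.02) / 5.42 × 100
IE = 3.4 / 5.42 × 100 = 62.7 %

62.7 %


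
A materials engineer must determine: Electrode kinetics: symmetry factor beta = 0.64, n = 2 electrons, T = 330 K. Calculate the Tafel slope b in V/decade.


Apply the Tafel slope relation: b = 2.303*R*T/(beta*n*F)
Numerator: 2.303 * 8.314 * 330 = 6318.56
Denominator: 0.64 * 2 * 96485 = 123500.8
b = 6318.56 / 123500.8 = 0.051 V/decade

0.051 V/decade


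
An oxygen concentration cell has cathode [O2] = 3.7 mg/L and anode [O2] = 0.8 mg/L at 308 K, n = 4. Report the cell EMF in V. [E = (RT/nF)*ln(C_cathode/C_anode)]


Apply the Nernst concentration-cell relation: E = (RT/nF)*ln(C_cathode/C_anode)
RT/nF = 8.314*308/(4*96485) = 0.006635 V
ln(3.7/0.8) = 1.53148
E = 0.006635 * 1.53148 = 0.01016 V

0.01016 V


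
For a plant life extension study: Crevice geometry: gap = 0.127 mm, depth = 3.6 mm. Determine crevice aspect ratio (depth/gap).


Aspect ratio = depth / gap
Ratio = 3.6 / 0.127 = 28.3

28.3


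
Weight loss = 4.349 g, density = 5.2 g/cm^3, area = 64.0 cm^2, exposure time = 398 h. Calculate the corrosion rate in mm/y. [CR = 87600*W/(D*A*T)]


Apply the mm/y weight-loss relation: CR = 87600 * W / (D * A * T)
Numerator: 87600 * 4.349 = 380972.4
Denominator: 5.2 * 64.0 * 398 = 132454.4
CR = 380972.4 / 132454.4 = 2.876253 mm/y

2.876253 mm/y


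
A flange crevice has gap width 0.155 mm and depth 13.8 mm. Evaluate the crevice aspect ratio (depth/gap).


Aspect ratio = depth / gap
Ratio = 13.8 / 0.155 = 89.0

89.0


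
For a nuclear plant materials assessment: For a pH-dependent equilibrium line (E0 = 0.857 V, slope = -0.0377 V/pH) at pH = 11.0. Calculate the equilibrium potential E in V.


Apply the Pourbaix line equation: E = E0 + slope*pH
E = 0.857 + (-0.0377)*11.0 = 0.857 + (-0.4147) = 0.4423 V
Rounded to 3 decimal places: E = 0.442 V

0.442 V


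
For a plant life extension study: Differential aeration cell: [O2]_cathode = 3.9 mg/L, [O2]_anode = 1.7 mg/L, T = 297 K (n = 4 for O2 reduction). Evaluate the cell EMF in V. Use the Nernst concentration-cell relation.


Apply the Nernst concentration-cell relation: E = (RT/nF)*ln(C_cathode/C_anode)
RT/nF = 8.314*297/(4*96485) = 0.00639804 V
ln(3.9/1.7) = 0.83035
E = 0.00639804 * 0.83035 = 0.00531 V

0.00531 V


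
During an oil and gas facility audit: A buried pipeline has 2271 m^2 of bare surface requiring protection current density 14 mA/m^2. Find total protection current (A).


I = area * current density, then convert mA → A (÷1000)
I = 2271 * 14 / 1000 = 31.79 A

31.79 A


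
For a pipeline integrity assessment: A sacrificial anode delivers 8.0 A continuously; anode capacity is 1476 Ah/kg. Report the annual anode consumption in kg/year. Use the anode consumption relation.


Annual consumption = current * hours per year / capacity
Rate = 8.0 * 8760 / 1476 = 47.5 kg/year

47.5 kg/year


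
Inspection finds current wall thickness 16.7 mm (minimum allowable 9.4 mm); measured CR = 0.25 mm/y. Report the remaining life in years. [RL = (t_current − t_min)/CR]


Apply the remaining-life relation: RL = (t_current − t_min) / CR
RL = (16.7 − 9.4) / 0.25 = 7.3 / 0.25 = 29.2 years

29.2 years


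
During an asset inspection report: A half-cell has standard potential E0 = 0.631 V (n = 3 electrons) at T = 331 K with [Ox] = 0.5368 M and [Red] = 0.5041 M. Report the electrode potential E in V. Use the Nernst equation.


Apply the Nernst equation: E = E0 + (RT/nF)*ln([Ox]/[Red])
Step 1: RT/nF = 8.314*331/(3*96485) = 0.00950729 V
Step 2: [Ox]/[Red] = 0.5368/0.5041 = 1.064868
Step 3: ln(1.064868) = 0.062851
Step 4: correction = 0.00950729 * 0.062851 = 0.0006 V
E = 0.631 + 0.0006 = 0.6316 V

0.6316 V


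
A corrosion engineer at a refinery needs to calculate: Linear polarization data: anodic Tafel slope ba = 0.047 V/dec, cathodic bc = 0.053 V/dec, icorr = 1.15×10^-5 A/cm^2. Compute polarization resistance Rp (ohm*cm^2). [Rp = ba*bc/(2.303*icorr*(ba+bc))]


Apply the Stern-Geary equation: Rp = ba*bc / (2.303*icorr*(ba+bc))
ba*bc = 0.047*0.053 = 0.002491
ba+bc = 0.1; 2.303*icorr*(ba+bc) = 2.303*1.15×10^-5*0.1 = 2.64845×10^-6
Rp = 0.002491 / 2.64845×10^-6 = 940.55 ohm*cm^2

940.55 ohm*cm^2


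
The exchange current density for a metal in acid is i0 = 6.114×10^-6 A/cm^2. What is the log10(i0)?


i0 = 6.114×10^-6 A/cm^2
log10(i0) = -5.214

-5.214


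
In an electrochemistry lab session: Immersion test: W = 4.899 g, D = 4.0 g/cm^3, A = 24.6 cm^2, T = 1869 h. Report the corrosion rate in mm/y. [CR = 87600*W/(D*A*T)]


Apply the mm/y weight-loss relation: CR = 87600 * W / (D * A * T)
Numerator: 87600 * 4.899 = 429152.4
Denominator: 4.0 * 24.6 * 1869 = 183909.6
CR = 429152.4 / 183909.6 = 2.3335 mm/y

2.3335 mm/y


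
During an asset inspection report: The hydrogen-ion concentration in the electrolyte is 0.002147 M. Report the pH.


pH = −log10[H+]
pH = −log10(0.002147) = 2.67

2.67


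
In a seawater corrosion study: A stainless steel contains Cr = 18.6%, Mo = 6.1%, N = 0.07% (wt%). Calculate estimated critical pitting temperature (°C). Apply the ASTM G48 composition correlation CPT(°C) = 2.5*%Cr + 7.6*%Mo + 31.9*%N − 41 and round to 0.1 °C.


Apply the ASTM G48 empirical CPT estimate: CPT(°C) = 2.5*%Cr + 7.6*%Mo + 31.9*%N − 41
2.5*18.6 = 46.5; 7.6*6.1 = 46.36; 31.9*0.07 = 2.233
CPT = 46.5 + 46.36 + 2.233 − 41 = 54.093 °C
Rounded to 0.1 °C: CPT ≈ 54.1 °C

54.1 °C


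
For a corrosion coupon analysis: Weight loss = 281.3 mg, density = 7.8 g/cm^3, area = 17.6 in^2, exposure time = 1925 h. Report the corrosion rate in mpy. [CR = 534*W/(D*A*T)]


Apply the mpy weight-loss relation: CR = 534 * W / (D * A * T)
Numerator: 534 * 281.3 = 150214.2
Denominator: 7.8 * 17.6 * 1925 = 264264.0
CR = 150214.2 / 264264.0 = 0.568 mpy

0.568 mpy


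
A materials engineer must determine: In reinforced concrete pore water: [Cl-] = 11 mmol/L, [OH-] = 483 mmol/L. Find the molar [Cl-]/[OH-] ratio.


Threshold parameter = [Cl-] / [OH-] (molar basis; both in mmol/L, so units cancel)
Ratio = 11 / 483 = 0.02

0.02


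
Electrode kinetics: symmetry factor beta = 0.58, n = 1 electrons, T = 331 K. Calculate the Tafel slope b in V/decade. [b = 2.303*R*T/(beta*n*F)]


Apply the Tafel slope relation: b = 2.303*R*T/(beta*n*F)
Numerator: 2.303 * 8.314 * 331 = 6337.7
Denominator: 0.58 * 1 * 96485 = 55961.3
b = 6337.7 / 55961.3 = 0.1133 V/decade

0.1133 V/decade


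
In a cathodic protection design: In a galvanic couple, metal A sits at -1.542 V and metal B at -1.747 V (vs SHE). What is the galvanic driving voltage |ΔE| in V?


Driving voltage is the absolute potential difference.
|ΔE| = |-1.542 − (-1.747)| = 0.205 V

0.205 V


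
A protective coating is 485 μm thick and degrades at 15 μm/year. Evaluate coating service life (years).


Service life = thickness / degradation rate
Life = 485 / 15 = 32.3 years

32.3 years


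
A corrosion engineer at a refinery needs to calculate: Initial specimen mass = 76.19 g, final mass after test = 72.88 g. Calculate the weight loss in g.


Weight loss = initial − final
WL = 76.19 − 72.88 = 3.31 g

3.31 g


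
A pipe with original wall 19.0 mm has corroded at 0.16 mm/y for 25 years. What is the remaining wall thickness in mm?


Remaining wall = original − CR × time
t = 19.0 − 0.16*25 = 19.0 − 4.0 = 15.0 mm

15.0 mm


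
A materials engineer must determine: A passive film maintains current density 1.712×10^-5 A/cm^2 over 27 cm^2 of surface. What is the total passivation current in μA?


I = i_pass * A, then convert A → μA (×10^6)
I = 1.712×10^-5 * 27 * 10^6 = 462.24 μA

462.24 μA


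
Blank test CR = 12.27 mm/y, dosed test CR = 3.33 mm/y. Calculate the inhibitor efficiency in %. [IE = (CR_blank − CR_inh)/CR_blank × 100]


Apply the inhibitor-efficiency definition: IE = (CR_blank − CR_inh)/CR_blank × 100
IE = (12.27 − 3.33) / 12.27 × 100
IE = 8.94 / 12.27 × 100 = 72.9 %

72.9 %


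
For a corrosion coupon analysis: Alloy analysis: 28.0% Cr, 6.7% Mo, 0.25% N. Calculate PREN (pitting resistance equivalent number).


Apply the PREN formula: PREN = Cr + 3.3*Mo + 16*N
PREN = 28.0 + 3.3*6.7 + 16*0.25
PREN = 28.0 + 22.11 + 4.0 = 54.11

54.11


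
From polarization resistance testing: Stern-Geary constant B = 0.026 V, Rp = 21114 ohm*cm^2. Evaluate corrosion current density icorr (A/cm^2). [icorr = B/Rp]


Apply the Stern-Geary relation: icorr = B / Rp
icorr = 0.026 / 21114 = 1.231×10^-6 A/cm^2

1.231×10^-6 A/cm^2


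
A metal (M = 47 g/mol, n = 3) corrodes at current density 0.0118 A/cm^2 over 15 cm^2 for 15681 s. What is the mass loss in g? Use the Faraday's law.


Apply Faraday's law: m = i*A*t*M / (n*F)
Total charge passed Q = i*A*t = 0.0118*15*15681 = 2775.537 C
m = Q*M/(n*F) = 2775.537*47/(3*96485) = 0.45068 g

0.45068 g


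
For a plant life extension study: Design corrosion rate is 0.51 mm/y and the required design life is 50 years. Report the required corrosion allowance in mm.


Corrosion allowance = CR × design life
CA = 0.51 * 50 = 25.5 mm

25.5 mm


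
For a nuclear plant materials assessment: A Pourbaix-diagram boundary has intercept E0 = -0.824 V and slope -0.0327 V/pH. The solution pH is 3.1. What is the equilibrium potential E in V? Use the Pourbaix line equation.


Apply the Pourbaix line equation: E = E0 + slope*pH
E = -0.824 + (-0.0327)*3.1 = -0.824 + (-0.10137) = -0.92537 V
Rounded to 4 decimal places: E = -0.9254 V

-0.9254 V


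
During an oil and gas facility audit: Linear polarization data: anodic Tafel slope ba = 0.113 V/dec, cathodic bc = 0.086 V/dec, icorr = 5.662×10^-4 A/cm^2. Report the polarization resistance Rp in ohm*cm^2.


Apply the Stern-Geary equation: Rp = ba*bc / (2.303*icorr*(ba+bc))
ba*bc = 0.113*0.086 = 0.009718
ba+bc = 0.199; 2.303*icorr*(ba+bc) = 2.303*5.662×10^-4*0.199 = 2.5948776×10^-4
Rp = 0.009718 / 2.5948776×10^-4 = 37.5 ohm*cm^2

37.5 ohm*cm^2


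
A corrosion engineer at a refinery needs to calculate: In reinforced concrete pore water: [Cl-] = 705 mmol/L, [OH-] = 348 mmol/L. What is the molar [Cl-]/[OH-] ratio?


Threshold parameter = [Cl-] / [OH-] (molar basis; both in mmol/L, so units cancel)
Ratio = 705 / 348 = 2.03

2.03


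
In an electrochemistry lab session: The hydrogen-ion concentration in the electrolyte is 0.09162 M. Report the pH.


pH = −log10[H+]
pH = −log10(0.09162) = 1.04

1.04


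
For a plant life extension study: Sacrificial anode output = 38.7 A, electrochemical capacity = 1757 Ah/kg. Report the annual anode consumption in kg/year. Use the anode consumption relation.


Annual consumption = current * hours per year / capacity
Rate = 38.7 * 8760 / 1757 = 192.9 kg/year

192.9 kg/year


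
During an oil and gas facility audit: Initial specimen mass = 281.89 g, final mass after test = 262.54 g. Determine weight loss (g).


Weight loss = initial − final
WL = 281.89 − 262.54 = 19.35 g

19.35 g


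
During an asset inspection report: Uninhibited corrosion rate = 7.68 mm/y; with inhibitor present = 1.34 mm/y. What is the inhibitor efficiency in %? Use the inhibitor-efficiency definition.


Apply the inhibitor-efficiency definition: IE = (CR_blank − CR_inh)/CR_blank × 100
IE = (7.68 − 1.34) / 7.68 × 100
IE = 6.34 / 7.68 × 100 = 82.6 %

82.6 %


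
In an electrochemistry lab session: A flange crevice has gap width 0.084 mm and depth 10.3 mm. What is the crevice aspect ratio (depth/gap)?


Aspect ratio = depth / gap
Ratio = 10.3 / 0.084 = 122.6

122.6


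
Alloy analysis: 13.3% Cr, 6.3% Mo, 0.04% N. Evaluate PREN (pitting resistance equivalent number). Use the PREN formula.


Apply the PREN formula: PREN = Cr + 3.3*Mo + 16*N
PREN = 13.3 + 3.3*6.3 + 16*0.04
PREN = 13.3 + 20.79 + 0.64 = 34.73

34.73


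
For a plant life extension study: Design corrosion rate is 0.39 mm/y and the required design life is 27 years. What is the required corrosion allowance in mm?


Corrosion allowance = CR × design life
CA = 0.39 * 27 = 10.53 mm

10.53 mm


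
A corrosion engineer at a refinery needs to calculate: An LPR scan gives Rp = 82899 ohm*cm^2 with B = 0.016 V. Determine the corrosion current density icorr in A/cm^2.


Apply the Stern-Geary relation: icorr = B / Rp
icorr = 0.016 / 82899 = 1.93×10^-7 A/cm^2

1.93×10^-7 A/cm^2


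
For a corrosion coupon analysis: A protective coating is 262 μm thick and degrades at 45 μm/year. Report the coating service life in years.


Service life = thickness / degradation rate
Life = 262 / 45 = 5.8 years

5.8 years


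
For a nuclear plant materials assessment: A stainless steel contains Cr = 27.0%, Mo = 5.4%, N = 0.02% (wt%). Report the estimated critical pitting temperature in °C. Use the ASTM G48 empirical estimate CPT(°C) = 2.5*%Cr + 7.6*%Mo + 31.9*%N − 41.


Apply the ASTM G48 empirical CPT estimate: CPT(°C) = 2.5*%Cr + 7.6*%Mo + 31.9*%N − 41
2.5*27.0 = 67.5; 7.6*5.4 = 41.04; 31.9*0.02 = 0.638
CPT = 67.5 + 41.04 + 0.638 − 41 = 68.178 °C
Rounded to 0.1 °C: CPT ≈ 68.2 °C

68.2 °C


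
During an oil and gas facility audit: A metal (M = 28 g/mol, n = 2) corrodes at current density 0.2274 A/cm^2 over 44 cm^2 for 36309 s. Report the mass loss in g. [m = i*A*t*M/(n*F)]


Apply Faraday's law: m = i*A*t*M / (n*F)
Total charge passed Q = i*A*t = 0.2274*44*36309 = 363293.3304 C
m = Q*M/(n*F) = 363293.3304*28/(2*96485) = 52.71396 g

52.71396 g


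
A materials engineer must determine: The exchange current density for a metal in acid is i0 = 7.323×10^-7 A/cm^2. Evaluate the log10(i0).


i0 = 7.323×10^-7 A/cm^2
log10(i0) = -6.135

-6.135


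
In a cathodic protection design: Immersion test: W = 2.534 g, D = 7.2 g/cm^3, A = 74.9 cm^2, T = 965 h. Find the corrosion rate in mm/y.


Apply the mm/y weight-loss relation: CR = 87600 * W / (D * A * T)
Numerator: 87600 * 2.534 = 221978.4
Denominator: 7.2 * 74.9 * 965 = 520405.2
CR = 221978.4 / 520405.2 = 0.426549 mm/y

0.426549 mm/y


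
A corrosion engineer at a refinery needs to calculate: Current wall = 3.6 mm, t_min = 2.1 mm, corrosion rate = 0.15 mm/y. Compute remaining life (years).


Apply the remaining-life relation: RL = (t_current − t_min) / CR
RL = (3.6 − 2.1) / 0.15 = 1.5 / 0.15 = 10.0 years

10.0 years


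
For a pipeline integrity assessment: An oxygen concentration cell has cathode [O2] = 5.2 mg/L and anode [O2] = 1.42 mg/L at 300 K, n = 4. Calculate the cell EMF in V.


Apply the Nernst concentration-cell relation: E = (RT/nF)*ln(C_cathode/C_anode)
RT/nF = 8.314*300/(4*96485) = 0.00646266 V
ln(5.2/1.42) = 1.298
E = 0.00646266 * 1.298 = 0.00839 V

0.00839 V


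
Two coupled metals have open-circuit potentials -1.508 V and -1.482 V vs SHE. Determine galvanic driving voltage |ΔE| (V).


Driving voltage is the absolute potential difference.
|ΔE| = |-1.508 − (-1.482)| = 0.026 V

0.026 V


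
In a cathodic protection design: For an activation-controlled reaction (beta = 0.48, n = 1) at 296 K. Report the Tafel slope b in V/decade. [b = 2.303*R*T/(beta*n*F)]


Apply the Tafel slope relation: b = 2.303*R*T/(beta*n*F)
Numerator: 2.303 * 8.314 * 296 = 5667.55
Denominator: 0.48 * 1 * 96485 = 46312.8
b = 5667.55 / 46312.8 = 0.1224 V/decade

0.1224 V/decade


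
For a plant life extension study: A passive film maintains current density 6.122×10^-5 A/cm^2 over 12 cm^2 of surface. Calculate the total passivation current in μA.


I = i_pass * A, then convert A → μA (×10^6)
I = 6.122×10^-5 * 12 * 10^6 = 734.64 μA

734.64 μA
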